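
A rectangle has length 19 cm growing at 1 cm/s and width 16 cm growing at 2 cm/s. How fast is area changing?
54 cm²/s

A = lw
dA/dt = w·dl/dt + l·dw/dt = 16·1 + 19·2 = 54 cm²/s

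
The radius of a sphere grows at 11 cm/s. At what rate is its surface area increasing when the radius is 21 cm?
1848π cm²/s

S = 4πr²
dS/dt = dS/dr · dr/dt = 8πr · 11
At r = 21: dS/dt = 1848π cm²/s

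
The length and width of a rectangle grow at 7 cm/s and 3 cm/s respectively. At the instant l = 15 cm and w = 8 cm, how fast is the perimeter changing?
20 cm/s

P = 2(l + w)
dP/dt = 2(dl/dt + dw/dt) = 2(7 + 3) = 20 cm/s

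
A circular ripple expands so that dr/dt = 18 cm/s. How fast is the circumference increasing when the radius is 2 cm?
36π cm/s

C = 2πr
dC/dt = 2π · dr/dt = 2π · 18 = 36π cm/s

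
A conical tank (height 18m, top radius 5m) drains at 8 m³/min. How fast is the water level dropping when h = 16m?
81/(200π) ≈ 0.1289 m/min

r/h = 5/18, so r = (5/18)h
V = (1/3)πr²h = (1/3)π((5/18)h)²h = (25/972)πh³
dV/dh = (25/324)πh²
dh/dt = (dV/dt)/(dV/dh) = -8/((25/324)π·16²) = -81/(200π) m/min
The level is dropping at 81/(200π) ≈ 0.1289 m/min.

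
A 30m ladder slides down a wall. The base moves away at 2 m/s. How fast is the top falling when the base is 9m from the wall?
6√91/91 ≈ 0.629 m/s

x² + y² = 30²
2x·dx/dt + 2y·dy/dt = 0
dy/dt = -x/y · dx/dt = -9/(3√91) · 2 = -6√91/91 m/s
The top is descending at 6√91/91 ≈ 0.629 m/s.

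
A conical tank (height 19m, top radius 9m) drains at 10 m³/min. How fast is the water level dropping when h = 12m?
1805/(5832π) ≈ 0.09852 m/min

r/h = 9/19, so r = (9/19)h
V = (1/3)πr²h = (1/3)π((9/19)h)²h = (27/361)πh³
dV/dh = (81/361)πh²
dh/dt = (dV/dt)/(dV/dh) = -10/((81/361)π·12²) = -1805/(5832π) m/min
The level is dropping at 1805/(5832π) ≈ 0.09852 m/min.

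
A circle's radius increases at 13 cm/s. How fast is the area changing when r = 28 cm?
728π cm²/s

A = πr²
dA/dt = 2πr · dr/dt = 2π(28)(13) = 728π cm²/s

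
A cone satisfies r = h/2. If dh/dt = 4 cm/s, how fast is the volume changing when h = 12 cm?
144π cm³/s

V = (1/3)π(h/2)²h = πh³/12
dV/dt = πh²/4 · 4
At h = 12: dV/dt = 144π cm³/s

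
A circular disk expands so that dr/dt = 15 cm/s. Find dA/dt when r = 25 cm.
750π cm²/s

A = πr²
dA/dt = 2πr · dr/dt = 2π(25)(15) = 750π cm²/s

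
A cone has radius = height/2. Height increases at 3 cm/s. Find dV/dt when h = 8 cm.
48π cm³/s

V = (1/3)π(h/2)²h = πh³/12
dV/dt = πh²/4 · 3
At h = 8: dV/dt = 48π cm³/s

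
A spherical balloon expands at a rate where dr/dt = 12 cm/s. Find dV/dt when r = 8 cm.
3072π cm³/s

V = (4/3)πr³
dV/dt = dV/dr · dr/dt = 4πr² · 12
At r = 8: dV/dt = 3072π cm³/s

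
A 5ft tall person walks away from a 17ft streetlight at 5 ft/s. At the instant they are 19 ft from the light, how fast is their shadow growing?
25/12 ft/s

By similar triangles: 17/(x+s) = 5/s
Solving: s = 5x/12
ds/dt = 5/12 · dx/dt = 5/12 · 5 = 25/12 ft/s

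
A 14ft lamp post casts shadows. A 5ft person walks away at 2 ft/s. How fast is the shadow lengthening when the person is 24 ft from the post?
10/9 ft/s

By similar triangles: 14/(x+s) = 5/s
Solving: s = 5x/9
ds/dt = 5/9 · dx/dt = 5/9 · 2 = 10/9 ft/s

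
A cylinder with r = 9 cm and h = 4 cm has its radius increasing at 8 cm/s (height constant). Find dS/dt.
352π cm²/s

S = 2πrh + 2πr² (lateral + bases)
dS/dt = (2πh + 4πr)·dr/dt = (2π·4 + 4π·9)·8
= 352π cm²/s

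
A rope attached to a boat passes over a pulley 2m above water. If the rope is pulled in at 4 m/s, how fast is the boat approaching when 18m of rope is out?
9√5/5 ≈ 4.025 m/s

rope² = x² + 2²
x = √(18² - 2²) = 8√5
dx/dt = (rope/x) · d(rope)/dt = (18/(8√5)) · (-4) = -9√5/5 m/s
The boat approaches at 9√5/5 ≈ 4.025 m/s.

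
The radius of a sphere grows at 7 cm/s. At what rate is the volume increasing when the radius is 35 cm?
34300π cm³/s

V = (4/3)πr³
dV/dt = dV/dr · dr/dt = 4πr² · 7
At r = 35: dV/dt = 34300π cm³/s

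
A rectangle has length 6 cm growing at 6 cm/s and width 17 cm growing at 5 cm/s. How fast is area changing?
132 cm²/s

A = lw
dA/dt = w·dl/dt + l·dw/dt = 17·6 + 6·5 = 132 cm²/s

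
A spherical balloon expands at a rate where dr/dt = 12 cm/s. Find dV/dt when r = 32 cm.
49152π cm³/s

V = (4/3)πr³
dV/dt = dV/dr · dr/dt = 4πr² · 12
At r = 32: dV/dt = 49152π cm³/s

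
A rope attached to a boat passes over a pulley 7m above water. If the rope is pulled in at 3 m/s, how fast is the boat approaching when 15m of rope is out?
45√11/44 ≈ 3.392 m/s

rope² = x² + 7²
x = √(15² - 7²) = 4√11
dx/dt = (rope/x) · d(rope)/dt = (15/(4√11)) · (-3) = -45√11/44 m/s
The boat approaches at 45√11/44 ≈ 3.392 m/s.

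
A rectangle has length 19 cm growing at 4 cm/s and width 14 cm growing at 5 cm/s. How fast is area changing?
151 cm²/s

A = lw
dA/dt = w·dl/dt + l·dw/dt = 14·4 + 19·5 = 151 cm²/s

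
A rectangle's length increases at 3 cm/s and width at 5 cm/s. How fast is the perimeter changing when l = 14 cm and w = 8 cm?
16 cm/s

P = 2(l + w)
dP/dt = 2(dl/dt + dw/dt) = 2(3 + 5) = 16 cm/s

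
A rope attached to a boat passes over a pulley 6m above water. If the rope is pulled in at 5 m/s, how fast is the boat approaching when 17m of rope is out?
85√253/253 ≈ 5.344 m/s

rope² = x² + 6²
x = √(17² - 6²) = √253
dx/dt = (rope/x) · d(rope)/dt = (17/√253) · (-5) = -85√253/253 m/s
The boat approaches at 85√253/253 ≈ 5.344 m/s.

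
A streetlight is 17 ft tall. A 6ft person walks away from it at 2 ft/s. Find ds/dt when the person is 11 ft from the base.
12/11 ft/s

By similar triangles: 17/(x+s) = 6/s
Solving: s = 6x/11
ds/dt = 6/11 · dx/dt = 6/11 · 2 = 12/11 ft/s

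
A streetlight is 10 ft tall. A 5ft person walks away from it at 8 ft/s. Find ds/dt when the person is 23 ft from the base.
8 ft/s

By similar triangles: 10/(x+s) = 5/s
Solving: s = 5x/5
ds/dt = 5/5 · dx/dt = 1 · 8 = 8 ft/s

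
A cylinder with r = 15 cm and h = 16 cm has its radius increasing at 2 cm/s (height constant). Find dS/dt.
184π cm²/s

S = 2πrh + 2πr² (lateral + bases)
dS/dt = (2πh + 4πr)·dr/dt = (2π·16 + 4π·15)·2
= 184π cm²/s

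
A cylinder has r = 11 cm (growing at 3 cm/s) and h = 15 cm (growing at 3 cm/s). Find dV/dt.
1353π cm³/s

V = πr²h
dV/dt = 2πrh·dr/dt + πr²·dh/dt
= 2π(11)(15)(3) + π(11)²(3)
= 1353π cm³/s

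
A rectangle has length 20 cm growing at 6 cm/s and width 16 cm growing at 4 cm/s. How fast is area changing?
176 cm²/s

A = lw
dA/dt = w·dl/dt + l·dw/dt = 16·6 + 20·4 = 176 cm²/s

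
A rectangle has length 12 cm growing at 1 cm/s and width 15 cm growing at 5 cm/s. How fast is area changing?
75 cm²/s

A = lw
dA/dt = w·dl/dt + l·dw/dt = 15·1 + 12·5 = 75 cm²/s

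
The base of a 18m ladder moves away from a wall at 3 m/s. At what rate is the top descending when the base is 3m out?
3√35/35 ≈ 0.5071 m/s

x² + y² = 18²
2x·dx/dt + 2y·dy/dt = 0
dy/dt = -x/y · dx/dt = -3/(3√35) · 3 = -3√35/35 m/s
The top is descending at 3√35/35 ≈ 0.5071 m/s.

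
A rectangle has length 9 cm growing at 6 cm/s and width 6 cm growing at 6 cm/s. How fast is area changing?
90 cm²/s

A = lw
dA/dt = w·dl/dt + l·dw/dt = 6·6 + 9·6 = 90 cm²/s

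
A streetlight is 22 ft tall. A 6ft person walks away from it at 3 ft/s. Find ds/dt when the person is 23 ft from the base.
9/8 ft/s

By similar triangles: 22/(x+s) = 6/s
Solving: s = 6x/16
ds/dt = 6/16 · dx/dt = 3/8 · 3 = 9/8 ft/s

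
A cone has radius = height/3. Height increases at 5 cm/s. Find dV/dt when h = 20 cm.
2000π/9 cm³/s

V = (1/3)π(h/3)²h = πh³/27
dV/dt = πh²/9 · 5
At h = 20: dV/dt = 2000π/9 cm³/s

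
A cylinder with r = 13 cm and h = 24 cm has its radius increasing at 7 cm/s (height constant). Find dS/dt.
700π cm²/s

S = 2πrh + 2πr² (lateral + bases)
dS/dt = (2πh + 4πr)·dr/dt = (2π·24 + 4π·13)·7
= 700π cm²/s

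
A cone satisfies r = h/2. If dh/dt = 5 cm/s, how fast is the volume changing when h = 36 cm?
1620π cm³/s

V = (1/3)π(h/2)²h = πh³/12
dV/dt = πh²/4 · 5
At h = 36: dV/dt = 1620π cm³/s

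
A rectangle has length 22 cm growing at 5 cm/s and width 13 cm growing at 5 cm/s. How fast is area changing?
175 cm²/s

A = lw
dA/dt = w·dl/dt + l·dw/dt = 13·5 + 22·5 = 175 cm²/s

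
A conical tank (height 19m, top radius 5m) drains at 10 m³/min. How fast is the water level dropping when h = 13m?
722/(845π) ≈ 0.272 m/min

r/h = 5/19, so r = (5/19)h
V = (1/3)πr²h = (1/3)π((5/19)h)²h = (25/1083)πh³
dV/dh = (25/361)πh²
dh/dt = (dV/dt)/(dV/dh) = -10/((25/361)π·13²) = -722/(845π) m/min
The level is dropping at 722/(845π) ≈ 0.272 m/min.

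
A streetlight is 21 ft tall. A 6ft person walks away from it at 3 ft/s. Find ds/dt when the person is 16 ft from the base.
6/5 ft/s

By similar triangles: 21/(x+s) = 6/s
Solving: s = 6x/15
ds/dt = 6/15 · dx/dt = 2/5 · 3 = 6/5 ft/s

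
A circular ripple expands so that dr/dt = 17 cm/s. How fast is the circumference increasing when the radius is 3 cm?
34π cm/s

C = 2πr
dC/dt = 2π · dr/dt = 2π · 17 = 34π cm/s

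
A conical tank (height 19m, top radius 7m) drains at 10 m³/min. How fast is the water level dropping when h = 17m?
3610/(14161π) ≈ 0.08115 m/min

r/h = 7/19, so r = (7/19)h
V = (1/3)πr²h = (1/3)π((7/19)h)²h = (49/1083)πh³
dV/dh = (49/361)πh²
dh/dt = (dV/dt)/(dV/dh) = -10/((49/361)π·17²) = -3610/(14161π) m/min
The level is dropping at 3610/(14161π) ≈ 0.08115 m/min.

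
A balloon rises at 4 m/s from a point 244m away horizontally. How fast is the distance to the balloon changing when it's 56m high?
56√3917/3917 ≈ 0.8948 m/s

z² = 244² + y²
z = √(244² + 56²) = 4√3917
dz/dt = y/z · dy/dt = 56/(4√3917) · 4 = 56√3917/3917 ≈ 0.8948 m/s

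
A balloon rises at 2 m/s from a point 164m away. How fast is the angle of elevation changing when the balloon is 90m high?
0.009372 rad/s

tan(θ) = y/164
sec²(θ) · dθ/dt = (1/164) · dy/dt
dθ/dt = cos²(θ)/164 · 2 = 164/(164² + 90²) · 2
dθ/dt = 0.009372 rad/s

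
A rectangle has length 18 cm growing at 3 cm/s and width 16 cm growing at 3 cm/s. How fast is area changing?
102 cm²/s

A = lw
dA/dt = w·dl/dt + l·dw/dt = 16·3 + 18·3 = 102 cm²/s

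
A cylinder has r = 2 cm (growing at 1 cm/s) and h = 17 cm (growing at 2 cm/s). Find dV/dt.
76π cm³/s

V = πr²h
dV/dt = 2πrh·dr/dt + πr²·dh/dt
= 2π(2)(17)(1) + π(2)²(2)
= 76π cm³/s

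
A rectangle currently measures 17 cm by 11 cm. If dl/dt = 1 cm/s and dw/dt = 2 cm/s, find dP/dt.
6 cm/s

P = 2(l + w)
dP/dt = 2(dl/dt + dw/dt) = 2(1 + 2) = 6 cm/s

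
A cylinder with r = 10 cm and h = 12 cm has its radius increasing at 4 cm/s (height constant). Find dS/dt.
256π cm²/s

S = 2πrh + 2πr² (lateral + bases)
dS/dt = (2πh + 4πr)·dr/dt = (2π·12 + 4π·10)·4
= 256π cm²/s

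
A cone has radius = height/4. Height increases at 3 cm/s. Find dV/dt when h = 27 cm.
2187π/16 cm³/s

V = (1/3)π(h/4)²h = πh³/48
dV/dt = πh²/16 · 3
At h = 27: dV/dt = 2187π/16 cm³/s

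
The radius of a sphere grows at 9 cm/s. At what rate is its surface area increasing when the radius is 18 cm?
1296π cm²/s

S = 4πr²
dS/dt = dS/dr · dr/dt = 8πr · 9
At r = 18: dS/dt = 1296π cm²/s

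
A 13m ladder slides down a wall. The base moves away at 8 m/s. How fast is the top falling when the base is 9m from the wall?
18√22/11 ≈ 7.675 m/s

x² + y² = 13²
2x·dx/dt + 2y·dy/dt = 0
dy/dt = -x/y · dx/dt = -9/(2√22) · 8 = -18√22/11 m/s
The top is descending at 18√22/11 ≈ 7.675 m/s.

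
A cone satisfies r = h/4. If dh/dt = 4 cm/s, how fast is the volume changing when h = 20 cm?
100π cm³/s

V = (1/3)π(h/4)²h = πh³/48
dV/dt = πh²/16 · 4
At h = 20: dV/dt = 100π cm³/s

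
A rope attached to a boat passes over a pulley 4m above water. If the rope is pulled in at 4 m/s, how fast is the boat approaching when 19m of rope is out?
76√345/345 ≈ 4.092 m/s

rope² = x² + 4²
x = √(19² - 4²) = √345
dx/dt = (rope/x) · d(rope)/dt = (19/√345) · (-4) = -76√345/345 m/s
The boat approaches at 76√345/345 ≈ 4.092 m/s.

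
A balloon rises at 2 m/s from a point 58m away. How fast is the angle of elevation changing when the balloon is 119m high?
0.006619 rad/s

tan(θ) = y/58
sec²(θ) · dθ/dt = (1/58) · dy/dt
dθ/dt = cos²(θ)/58 · 2 = 58/(58² + 119²) · 2
dθ/dt = 0.006619 rad/s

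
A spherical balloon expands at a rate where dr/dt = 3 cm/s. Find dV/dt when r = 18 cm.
3888π cm³/s

V = (4/3)πr³
dV/dt = dV/dr · dr/dt = 4πr² · 3
At r = 18: dV/dt = 3888π cm³/s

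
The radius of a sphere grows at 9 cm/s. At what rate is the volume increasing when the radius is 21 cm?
15876π cm³/s

V = (4/3)πr³
dV/dt = dV/dr · dr/dt = 4πr² · 9
At r = 21: dV/dt = 15876π cm³/s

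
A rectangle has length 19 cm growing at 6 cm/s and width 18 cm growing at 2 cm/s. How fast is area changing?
146 cm²/s

A = lw
dA/dt = w·dl/dt + l·dw/dt = 18·6 + 19·2 = 146 cm²/s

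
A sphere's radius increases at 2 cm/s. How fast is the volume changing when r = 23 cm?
4232π cm³/s

V = (4/3)πr³
dV/dt = dV/dr · dr/dt = 4πr² · 2
At r = 23: dV/dt = 4232π cm³/s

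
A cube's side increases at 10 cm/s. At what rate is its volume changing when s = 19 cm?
10830 cm³/s

V = s³
dV/dt = 3s² · ds/dt = 3·19²·10 = 10830 cm³/s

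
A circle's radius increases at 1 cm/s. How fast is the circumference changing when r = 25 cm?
2π cm/s

C = 2πr
dC/dt = 2π · dr/dt = 2π · 1 = 2π cm/s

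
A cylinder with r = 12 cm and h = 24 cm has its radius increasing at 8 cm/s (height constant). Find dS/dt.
768π cm²/s

S = 2πrh + 2πr² (lateral + bases)
dS/dt = (2πh + 4πr)·dr/dt = (2π·24 + 4π·12)·8
= 768π cm²/s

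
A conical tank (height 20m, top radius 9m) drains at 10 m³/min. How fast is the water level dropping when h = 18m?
1000/(6561π) ≈ 0.04852 m/min

r/h = 9/20, so r = (9/20)h
V = (1/3)πr²h = (1/3)π((9/20)h)²h = (27/400)πh³
dV/dh = (81/400)πh²
dh/dt = (dV/dt)/(dV/dh) = -10/((81/400)π·18²) = -1000/(6561π) m/min
The level is dropping at 1000/(6561π) ≈ 0.04852 m/min.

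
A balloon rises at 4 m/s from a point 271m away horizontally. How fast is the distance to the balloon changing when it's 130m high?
520√90341/90341 ≈ 1.73 m/s

z² = 271² + y²
z = √(271² + 130²) = √90341
dz/dt = y/z · dy/dt = 130/√90341 · 4 = 520√90341/90341 ≈ 1.73 m/s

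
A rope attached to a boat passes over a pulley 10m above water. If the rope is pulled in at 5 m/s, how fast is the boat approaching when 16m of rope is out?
40√39/39 ≈ 6.405 m/s

rope² = x² + 10²
x = √(16² - 10²) = 2√39
dx/dt = (rope/x) · d(rope)/dt = (16/(2√39)) · (-5) = -40√39/39 m/s
The boat approaches at 40√39/39 ≈ 6.405 m/s.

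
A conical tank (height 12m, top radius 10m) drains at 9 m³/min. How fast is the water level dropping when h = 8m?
81/(400π) ≈ 0.06446 m/min

r/h = 10/12, so r = (5/6)h
V = (1/3)πr²h = (1/3)π((5/6)h)²h = (25/108)πh³
dV/dh = (25/36)πh²
dh/dt = (dV/dt)/(dV/dh) = -9/((25/36)π·8²) = -81/(400π) m/min
The level is dropping at 81/(400π) ≈ 0.06446 m/min.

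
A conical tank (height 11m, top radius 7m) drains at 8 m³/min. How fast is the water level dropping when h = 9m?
968/(3969π) ≈ 0.07763 m/min

r/h = 7/11, so r = (7/11)h
V = (1/3)πr²h = (1/3)π((7/11)h)²h = (49/363)πh³
dV/dh = (49/121)πh²
dh/dt = (dV/dt)/(dV/dh) = -8/((49/121)π·9²) = -968/(3969π) m/min
The level is dropping at 968/(3969π) ≈ 0.07763 m/min.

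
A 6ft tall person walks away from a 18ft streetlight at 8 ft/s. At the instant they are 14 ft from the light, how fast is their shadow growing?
4 ft/s

By similar triangles: 18/(x+s) = 6/s
Solving: s = 6x/12
ds/dt = 6/12 · dx/dt = 1/2 · 8 = 4 ft/s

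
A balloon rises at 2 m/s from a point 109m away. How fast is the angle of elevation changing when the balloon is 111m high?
0.009008 rad/s

tan(θ) = y/109
sec²(θ) · dθ/dt = (1/109) · dy/dt
dθ/dt = cos²(θ)/109 · 2 = 109/(109² + 111²) · 2
dθ/dt = 0.009008 rad/s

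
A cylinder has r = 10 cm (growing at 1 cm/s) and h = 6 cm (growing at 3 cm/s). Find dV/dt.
420π cm³/s

V = πr²h
dV/dt = 2πrh·dr/dt + πr²·dh/dt
= 2π(10)(6)(1) + π(10)²(3)
= 420π cm³/s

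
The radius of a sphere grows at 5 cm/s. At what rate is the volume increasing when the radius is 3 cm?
180π cm³/s

V = (4/3)πr³
dV/dt = dV/dr · dr/dt = 4πr² · 5
At r = 3: dV/dt = 180π cm³/s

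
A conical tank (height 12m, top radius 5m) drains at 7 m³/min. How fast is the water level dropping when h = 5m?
1008/(625π) ≈ 0.5134 m/min

r/h = 5/12, so r = (5/12)h
V = (1/3)πr²h = (1/3)π((5/12)h)²h = (25/432)πh³
dV/dh = (25/144)πh²
dh/dt = (dV/dt)/(dV/dh) = -7/((25/144)π·5²) = -1008/(625π) m/min
The level is dropping at 1008/(625π) ≈ 0.5134 m/min.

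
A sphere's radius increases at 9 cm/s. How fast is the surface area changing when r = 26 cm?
1872π cm²/s

S = 4πr²
dS/dt = dS/dr · dr/dt = 8πr · 9
At r = 26: dS/dt = 1872π cm²/s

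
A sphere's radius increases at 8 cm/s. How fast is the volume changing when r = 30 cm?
28800π cm³/s

V = (4/3)πr³
dV/dt = dV/dr · dr/dt = 4πr² · 8
At r = 30: dV/dt = 28800π cm³/s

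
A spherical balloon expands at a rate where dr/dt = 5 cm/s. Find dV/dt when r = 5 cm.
500π cm³/s

V = (4/3)πr³
dV/dt = dV/dr · dr/dt = 4πr² · 5
At r = 5: dV/dt = 500π cm³/s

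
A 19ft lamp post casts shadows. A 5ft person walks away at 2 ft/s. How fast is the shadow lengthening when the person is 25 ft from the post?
5/7 ft/s

By similar triangles: 19/(x+s) = 5/s
Solving: s = 5x/14
ds/dt = 5/14 · dx/dt = 5/14 · 2 = 5/7 ft/s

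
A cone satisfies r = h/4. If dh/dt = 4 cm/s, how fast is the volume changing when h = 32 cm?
256π cm³/s

V = (1/3)π(h/4)²h = πh³/48
dV/dt = πh²/16 · 4
At h = 32: dV/dt = 256π cm³/s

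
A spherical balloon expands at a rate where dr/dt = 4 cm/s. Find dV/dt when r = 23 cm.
8464π cm³/s

V = (4/3)πr³
dV/dt = dV/dr · dr/dt = 4πr² · 4
At r = 23: dV/dt = 8464π cm³/s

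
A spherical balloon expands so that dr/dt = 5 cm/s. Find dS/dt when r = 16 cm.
640π cm²/s

S = 4πr²
dS/dt = dS/dr · dr/dt = 8πr · 5
At r = 16: dS/dt = 640π cm²/s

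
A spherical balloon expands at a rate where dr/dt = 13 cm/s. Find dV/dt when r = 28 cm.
40768π cm³/s

V = (4/3)πr³
dV/dt = dV/dr · dr/dt = 4πr² · 13
At r = 28: dV/dt = 40768π cm³/s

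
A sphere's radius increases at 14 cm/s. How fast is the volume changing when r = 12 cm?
8064π cm³/s

V = (4/3)πr³
dV/dt = dV/dr · dr/dt = 4πr² · 14
At r = 12: dV/dt = 8064π cm³/s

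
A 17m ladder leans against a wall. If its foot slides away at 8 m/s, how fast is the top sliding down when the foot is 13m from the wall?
26√30/15 ≈ 9.494 m/s

x² + y² = 17²
2x·dx/dt + 2y·dy/dt = 0
dy/dt = -x/y · dx/dt = -13/(2√30) · 8 = -26√30/15 m/s
The top is descending at 26√30/15 ≈ 9.494 m/s.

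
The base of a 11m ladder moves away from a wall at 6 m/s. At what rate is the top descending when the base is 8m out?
16√57/19 ≈ 6.358 m/s

x² + y² = 11²
2x·dx/dt + 2y·dy/dt = 0
dy/dt = -x/y · dx/dt = -8/√57 · 6 = -16√57/19 m/s
The top is descending at 16√57/19 ≈ 6.358 m/s.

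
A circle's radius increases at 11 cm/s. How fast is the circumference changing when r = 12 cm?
22π cm/s

C = 2πr
dC/dt = 2π · dr/dt = 2π · 11 = 22π cm/s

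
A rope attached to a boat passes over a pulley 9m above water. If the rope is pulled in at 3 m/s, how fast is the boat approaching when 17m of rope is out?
51√13/52 ≈ 3.536 m/s

rope² = x² + 9²
x = √(17² - 9²) = 4√13
dx/dt = (rope/x) · d(rope)/dt = (17/(4√13)) · (-3) = -51√13/52 m/s
The boat approaches at 51√13/52 ≈ 3.536 m/s.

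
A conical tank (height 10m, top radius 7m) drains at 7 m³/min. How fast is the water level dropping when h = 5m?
4/(7π) ≈ 0.1819 m/min

r/h = 7/10, so r = (7/10)h
V = (1/3)πr²h = (1/3)π((7/10)h)²h = (49/300)πh³
dV/dh = (49/100)πh²
dh/dt = (dV/dt)/(dV/dh) = -7/((49/100)π·5²) = -4/(7π) m/min
The level is dropping at 4/(7π) ≈ 0.1819 m/min.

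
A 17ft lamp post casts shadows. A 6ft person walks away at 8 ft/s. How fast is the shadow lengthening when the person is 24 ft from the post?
48/11 ft/s

By similar triangles: 17/(x+s) = 6/s
Solving: s = 6x/11
ds/dt = 6/11 · dx/dt = 6/11 · 8 = 48/11 ft/s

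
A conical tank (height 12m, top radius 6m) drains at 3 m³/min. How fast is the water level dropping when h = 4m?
3/(4π) ≈ 0.2387 m/min

r/h = 6/12, so r = (1/2)h
V = (1/3)πr²h = (1/3)π((1/2)h)²h = (1/12)πh³
dV/dh = (1/4)πh²
dh/dt = (dV/dt)/(dV/dh) = -3/((1/4)π·4²) = -3/(4π) m/min
The level is dropping at 3/(4π) ≈ 0.2387 m/min.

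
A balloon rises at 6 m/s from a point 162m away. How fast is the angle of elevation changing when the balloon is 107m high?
0.025787 rad/s

tan(θ) = y/162
sec²(θ) · dθ/dt = (1/162) · dy/dt
dθ/dt = cos²(θ)/162 · 6 = 162/(162² + 107²) · 6
dθ/dt = 0.025787 rad/s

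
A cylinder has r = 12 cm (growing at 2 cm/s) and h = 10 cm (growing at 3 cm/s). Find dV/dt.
912π cm³/s

V = πr²h
dV/dt = 2πrh·dr/dt + πr²·dh/dt
= 2π(12)(10)(2) + π(12)²(3)
= 912π cm³/s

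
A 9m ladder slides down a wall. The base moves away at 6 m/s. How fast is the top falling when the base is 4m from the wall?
24√65/65 ≈ 2.977 m/s

x² + y² = 9²
2x·dx/dt + 2y·dy/dt = 0
dy/dt = -x/y · dx/dt = -4/√65 · 6 = -24√65/65 m/s
The top is descending at 24√65/65 ≈ 2.977 m/s.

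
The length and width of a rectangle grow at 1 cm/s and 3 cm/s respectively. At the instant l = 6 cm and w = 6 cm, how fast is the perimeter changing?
8 cm/s

P = 2(l + w)
dP/dt = 2(dl/dt + dw/dt) = 2(1 + 3) = 8 cm/s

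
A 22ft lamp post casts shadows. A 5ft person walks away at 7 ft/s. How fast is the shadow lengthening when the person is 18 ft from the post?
35/17 ft/s

By similar triangles: 22/(x+s) = 5/s
Solving: s = 5x/17
ds/dt = 5/17 · dx/dt = 5/17 · 7 = 35/17 ft/s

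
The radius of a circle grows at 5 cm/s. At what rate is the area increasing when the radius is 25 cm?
250π cm²/s

A = πr²
dA/dt = 2πr · dr/dt = 2π(25)(5) = 250π cm²/s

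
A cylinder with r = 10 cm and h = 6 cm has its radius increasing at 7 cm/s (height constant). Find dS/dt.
364π cm²/s

S = 2πrh + 2πr² (lateral + bases)
dS/dt = (2πh + 4πr)·dr/dt = (2π·6 + 4π·10)·7
= 364π cm²/s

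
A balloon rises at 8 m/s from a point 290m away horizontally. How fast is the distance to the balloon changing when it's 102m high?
204√23626/11813 ≈ 2.654 m/s

z² = 290² + y²
z = √(290² + 102²) = 2√23626
dz/dt = y/z · dy/dt = 102/(2√23626) · 8 = 204√23626/11813 ≈ 2.654 m/s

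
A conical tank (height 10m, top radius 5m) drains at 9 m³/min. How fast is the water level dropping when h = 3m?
4/π ≈ 1.273 m/min

r/h = 5/10, so r = (1/2)h
V = (1/3)πr²h = (1/3)π((1/2)h)²h = (1/12)πh³
dV/dh = (1/4)πh²
dh/dt = (dV/dt)/(dV/dh) = -9/((1/4)π·3²) = -4/π m/min
The level is dropping at 4/π ≈ 1.273 m/min.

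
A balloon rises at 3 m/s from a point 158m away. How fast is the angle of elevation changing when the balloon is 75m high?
0.015496 rad/s

tan(θ) = y/158
sec²(θ) · dθ/dt = (1/158) · dy/dt
dθ/dt = cos²(θ)/158 · 3 = 158/(158² + 75²) · 3
dθ/dt = 0.015496 rad/s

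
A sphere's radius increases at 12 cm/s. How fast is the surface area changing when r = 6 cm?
576π cm²/s

S = 4πr²
dS/dt = dS/dr · dr/dt = 8πr · 12
At r = 6: dS/dt = 576π cm²/s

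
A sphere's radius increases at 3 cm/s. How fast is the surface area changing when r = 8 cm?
192π cm²/s

S = 4πr²
dS/dt = dS/dr · dr/dt = 8πr · 3
At r = 8: dS/dt = 192π cm²/s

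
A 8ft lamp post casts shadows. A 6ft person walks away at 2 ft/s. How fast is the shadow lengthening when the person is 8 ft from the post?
6 ft/s

By similar triangles: 8/(x+s) = 6/s
Solving: s = 6x/2
ds/dt = 6/2 · dx/dt = 3 · 2 = 6 ft/s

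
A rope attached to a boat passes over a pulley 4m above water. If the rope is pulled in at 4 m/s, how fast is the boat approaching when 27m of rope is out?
108√713/713 ≈ 4.045 m/s

rope² = x² + 4²
x = √(27² - 4²) = √713
dx/dt = (rope/x) · d(rope)/dt = (27/√713) · (-4) = -108√713/713 m/s
The boat approaches at 108√713/713 ≈ 4.045 m/s.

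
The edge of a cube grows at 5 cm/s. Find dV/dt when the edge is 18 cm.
4860 cm³/s

V = s³
dV/dt = 3s² · ds/dt = 3·18²·5 = 4860 cm³/s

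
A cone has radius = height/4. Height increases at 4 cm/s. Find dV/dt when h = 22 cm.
121π cm³/s

V = (1/3)π(h/4)²h = πh³/48
dV/dt = πh²/16 · 4
At h = 22: dV/dt = 121π cm³/s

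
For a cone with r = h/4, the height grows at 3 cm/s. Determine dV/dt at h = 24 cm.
108π cm³/s

V = (1/3)π(h/4)²h = πh³/48
dV/dt = πh²/16 · 3
At h = 24: dV/dt = 108π cm³/s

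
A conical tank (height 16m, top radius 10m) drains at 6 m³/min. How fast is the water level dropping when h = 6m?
32/(75π) ≈ 0.1358 m/min

r/h = 10/16, so r = (5/8)h
V = (1/3)πr²h = (1/3)π((5/8)h)²h = (25/192)πh³
dV/dh = (25/64)πh²
dh/dt = (dV/dt)/(dV/dh) = -6/((25/64)π·6²) = -32/(75π) m/min
The level is dropping at 32/(75π) ≈ 0.1358 m/min.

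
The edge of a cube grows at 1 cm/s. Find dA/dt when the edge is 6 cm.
72 cm²/s

A = 6s²
dA/dt = 12s · ds/dt = 12·6·1 = 72 cm²/s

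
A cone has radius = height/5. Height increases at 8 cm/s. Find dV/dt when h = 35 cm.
392π cm³/s

V = (1/3)π(h/5)²h = πh³/75
dV/dt = πh²/25 · 8
At h = 35: dV/dt = 392π cm³/s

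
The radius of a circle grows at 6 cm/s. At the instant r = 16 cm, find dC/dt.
12π cm/s

C = 2πr
dC/dt = 2π · dr/dt = 2π · 6 = 12π cm/s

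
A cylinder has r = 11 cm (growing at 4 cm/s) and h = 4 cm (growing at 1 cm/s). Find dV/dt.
473π cm³/s

V = πr²h
dV/dt = 2πrh·dr/dt + πr²·dh/dt
= 2π(11)(4)(4) + π(11)²(1)
= 473π cm³/s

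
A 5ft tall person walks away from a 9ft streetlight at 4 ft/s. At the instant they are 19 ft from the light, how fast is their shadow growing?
5 ft/s

By similar triangles: 9/(x+s) = 5/s
Solving: s = 5x/4
ds/dt = 5/4 · dx/dt = 5/4 · 4 = 5 ft/s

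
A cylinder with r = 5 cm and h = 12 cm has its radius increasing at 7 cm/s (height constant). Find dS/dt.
308π cm²/s

S = 2πrh + 2πr² (lateral + bases)
dS/dt = (2πh + 4πr)·dr/dt = (2π·12 + 4π·5)·7
= 308π cm²/s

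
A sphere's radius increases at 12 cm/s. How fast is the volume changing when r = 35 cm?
58800π cm³/s

V = (4/3)πr³
dV/dt = dV/dr · dr/dt = 4πr² · 12
At r = 35: dV/dt = 58800π cm³/s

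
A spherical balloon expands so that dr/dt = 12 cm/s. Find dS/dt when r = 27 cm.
2592π cm²/s

S = 4πr²
dS/dt = dS/dr · dr/dt = 8πr · 12
At r = 27: dS/dt = 2592π cm²/s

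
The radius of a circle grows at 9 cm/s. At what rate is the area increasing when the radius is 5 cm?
90π cm²/s

A = πr²
dA/dt = 2πr · dr/dt = 2π(5)(9) = 90π cm²/s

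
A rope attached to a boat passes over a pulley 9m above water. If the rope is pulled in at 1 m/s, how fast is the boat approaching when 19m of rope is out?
19√70/140 ≈ 1.135 m/s

rope² = x² + 9²
x = √(19² - 9²) = 2√70
dx/dt = (rope/x) · d(rope)/dt = (19/(2√70)) · (-1) = -19√70/140 m/s
The boat approaches at 19√70/140 ≈ 1.135 m/s.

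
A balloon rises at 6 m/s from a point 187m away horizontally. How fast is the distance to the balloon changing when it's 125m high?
375√50594/25297 ≈ 3.334 m/s

z² = 187² + y²
z = √(187² + 125²) = √50594
dz/dt = y/z · dy/dt = 125/√50594 · 6 = 375√50594/25297 ≈ 3.334 m/s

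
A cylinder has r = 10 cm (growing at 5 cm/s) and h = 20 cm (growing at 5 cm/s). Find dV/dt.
2500π cm³/s

V = πr²h
dV/dt = 2πrh·dr/dt + πr²·dh/dt
= 2π(10)(20)(5) + π(10)²(5)
= 2500π cm³/s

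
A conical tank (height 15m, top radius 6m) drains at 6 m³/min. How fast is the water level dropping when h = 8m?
75/(128π) ≈ 0.1865 m/min

r/h = 6/15, so r = (2/5)h
V = (1/3)πr²h = (1/3)π((2/5)h)²h = (4/75)πh³
dV/dh = (4/25)πh²
dh/dt = (dV/dt)/(dV/dh) = -6/((4/25)π·8²) = -75/(128π) m/min
The level is dropping at 75/(128π) ≈ 0.1865 m/min.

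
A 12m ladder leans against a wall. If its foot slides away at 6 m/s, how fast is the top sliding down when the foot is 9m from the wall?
18√7/7 ≈ 6.803 m/s

x² + y² = 12²
2x·dx/dt + 2y·dy/dt = 0
dy/dt = -x/y · dx/dt = -9/(3√7) · 6 = -18√7/7 m/s
The top is descending at 18√7/7 ≈ 6.803 m/s.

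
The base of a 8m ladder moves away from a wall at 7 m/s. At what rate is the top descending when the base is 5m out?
35√39/39 ≈ 5.604 m/s

x² + y² = 8²
2x·dx/dt + 2y·dy/dt = 0
dy/dt = -x/y · dx/dt = -5/√39 · 7 = -35√39/39 m/s
The top is descending at 35√39/39 ≈ 5.604 m/s.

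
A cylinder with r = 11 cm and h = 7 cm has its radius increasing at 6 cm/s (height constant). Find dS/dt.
348π cm²/s

S = 2πrh + 2πr² (lateral + bases)
dS/dt = (2πh + 4πr)·dr/dt = (2π·7 + 4π·11)·6
= 348π cm²/s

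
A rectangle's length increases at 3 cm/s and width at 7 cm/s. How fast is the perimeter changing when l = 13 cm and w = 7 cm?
20 cm/s

P = 2(l + w)
dP/dt = 2(dl/dt + dw/dt) = 2(3 + 7) = 20 cm/s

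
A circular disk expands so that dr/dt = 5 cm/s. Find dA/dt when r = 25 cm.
250π cm²/s

A = πr²
dA/dt = 2πr · dr/dt = 2π(25)(5) = 250π cm²/s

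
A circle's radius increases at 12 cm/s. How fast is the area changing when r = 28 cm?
672π cm²/s

A = πr²
dA/dt = 2πr · dr/dt = 2π(28)(12) = 672π cm²/s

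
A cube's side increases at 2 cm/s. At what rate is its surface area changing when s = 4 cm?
96 cm²/s

A = 6s²
dA/dt = 12s · ds/dt = 12·4·2 = 96 cm²/s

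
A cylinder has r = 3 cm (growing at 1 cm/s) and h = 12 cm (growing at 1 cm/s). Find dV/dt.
81π cm³/s

V = πr²h
dV/dt = 2πrh·dr/dt + πr²·dh/dt
= 2π(3)(12)(1) + π(3)²(1)
= 81π cm³/s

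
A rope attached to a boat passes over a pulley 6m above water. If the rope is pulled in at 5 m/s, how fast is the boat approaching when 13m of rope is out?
65√133/133 ≈ 5.636 m/s

rope² = x² + 6²
x = √(13² - 6²) = √133
dx/dt = (rope/x) · d(rope)/dt = (13/√133) · (-5) = -65√133/133 m/s
The boat approaches at 65√133/133 ≈ 5.636 m/s.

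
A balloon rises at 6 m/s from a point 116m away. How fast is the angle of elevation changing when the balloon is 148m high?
0.019683 rad/s

tan(θ) = y/116
sec²(θ) · dθ/dt = (1/116) · dy/dt
dθ/dt = cos²(θ)/116 · 6 = 116/(116² + 148²) · 6
dθ/dt = 0.019683 rad/s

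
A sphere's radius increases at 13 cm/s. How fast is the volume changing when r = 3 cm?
468π cm³/s

V = (4/3)πr³
dV/dt = dV/dr · dr/dt = 4πr² · 13
At r = 3: dV/dt = 468π cm³/s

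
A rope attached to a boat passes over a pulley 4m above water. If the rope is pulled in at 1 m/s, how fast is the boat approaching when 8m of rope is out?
2√3/3 ≈ 1.155 m/s

rope² = x² + 4²
x = √(8² - 4²) = 4√3
dx/dt = (rope/x) · d(rope)/dt = (8/(4√3)) · (-1) = -2√3/3 m/s
The boat approaches at 2√3/3 ≈ 1.155 m/s.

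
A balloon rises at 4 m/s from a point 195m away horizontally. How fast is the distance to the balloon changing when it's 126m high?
168√5989/5989 ≈ 2.171 m/s

z² = 195² + y²
z = √(195² + 126²) = 3√5989
dz/dt = y/z · dy/dt = 126/(3√5989) · 4 = 168√5989/5989 ≈ 2.171 m/s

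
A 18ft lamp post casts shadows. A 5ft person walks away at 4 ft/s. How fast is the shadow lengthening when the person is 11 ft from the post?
20/13 ft/s

By similar triangles: 18/(x+s) = 5/s
Solving: s = 5x/13
ds/dt = 5/13 · dx/dt = 5/13 · 4 = 20/13 ft/s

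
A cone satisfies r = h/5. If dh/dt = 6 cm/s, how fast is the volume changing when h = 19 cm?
2166π/25 cm³/s

V = (1/3)π(h/5)²h = πh³/75
dV/dt = πh²/25 · 6
At h = 19: dV/dt = 2166π/25 cm³/s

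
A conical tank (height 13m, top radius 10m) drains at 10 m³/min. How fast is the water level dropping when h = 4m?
169/(160π) ≈ 0.3362 m/min

r/h = 10/13, so r = (10/13)h
V = (1/3)πr²h = (1/3)π((10/13)h)²h = (100/507)πh³
dV/dh = (100/169)πh²
dh/dt = (dV/dt)/(dV/dh) = -10/((100/169)π·4²) = -169/(160π) m/min
The level is dropping at 169/(160π) ≈ 0.3362 m/min.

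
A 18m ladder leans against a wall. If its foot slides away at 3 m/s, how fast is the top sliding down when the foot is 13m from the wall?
39√155/155 ≈ 3.133 m/s

x² + y² = 18²
2x·dx/dt + 2y·dy/dt = 0
dy/dt = -x/y · dx/dt = -13/√155 · 3 = -39√155/155 m/s
The top is descending at 39√155/155 ≈ 3.133 m/s.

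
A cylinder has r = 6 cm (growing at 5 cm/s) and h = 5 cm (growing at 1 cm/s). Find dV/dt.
336π cm³/s

V = πr²h
dV/dt = 2πrh·dr/dt + πr²·dh/dt
= 2π(6)(5)(5) + π(6)²(1)
= 336π cm³/s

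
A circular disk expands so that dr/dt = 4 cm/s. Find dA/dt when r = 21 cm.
168π cm²/s

A = πr²
dA/dt = 2πr · dr/dt = 2π(21)(4) = 168π cm²/s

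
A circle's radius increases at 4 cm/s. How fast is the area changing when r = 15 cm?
120π cm²/s

A = πr²
dA/dt = 2πr · dr/dt = 2π(15)(4) = 120π cm²/s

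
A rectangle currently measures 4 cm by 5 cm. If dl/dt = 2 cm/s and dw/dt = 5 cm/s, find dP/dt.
14 cm/s

P = 2(l + w)
dP/dt = 2(dl/dt + dw/dt) = 2(2 + 5) = 14 cm/s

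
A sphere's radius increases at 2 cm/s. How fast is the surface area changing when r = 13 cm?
208π cm²/s

S = 4πr²
dS/dt = dS/dr · dr/dt = 8πr · 2
At r = 13: dS/dt = 208π cm²/s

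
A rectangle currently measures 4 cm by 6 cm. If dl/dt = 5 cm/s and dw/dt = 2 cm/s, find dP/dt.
14 cm/s

P = 2(l + w)
dP/dt = 2(dl/dt + dw/dt) = 2(5 + 2) = 14 cm/s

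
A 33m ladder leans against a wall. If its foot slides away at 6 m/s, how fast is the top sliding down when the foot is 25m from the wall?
75√29/58 ≈ 6.964 m/s

x² + y² = 33²
2x·dx/dt + 2y·dy/dt = 0
dy/dt = -x/y · dx/dt = -25/(4√29) · 6 = -75√29/58 m/s
The top is descending at 75√29/58 ≈ 6.964 m/s.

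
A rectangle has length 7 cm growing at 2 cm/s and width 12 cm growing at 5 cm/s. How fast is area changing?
59 cm²/s

A = lw
dA/dt = w·dl/dt + l·dw/dt = 12·2 + 7·5 = 59 cm²/s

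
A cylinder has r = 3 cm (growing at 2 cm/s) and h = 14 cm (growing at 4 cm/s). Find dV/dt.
204π cm³/s

V = πr²h
dV/dt = 2πrh·dr/dt + πr²·dh/dt
= 2π(3)(14)(2) + π(3)²(4)
= 204π cm³/s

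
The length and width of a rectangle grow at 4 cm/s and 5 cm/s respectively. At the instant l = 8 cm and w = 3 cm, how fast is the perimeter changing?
18 cm/s

P = 2(l + w)
dP/dt = 2(dl/dt + dw/dt) = 2(4 + 5) = 18 cm/s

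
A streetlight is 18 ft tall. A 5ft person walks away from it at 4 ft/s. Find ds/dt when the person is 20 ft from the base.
20/13 ft/s

By similar triangles: 18/(x+s) = 5/s
Solving: s = 5x/13
ds/dt = 5/13 · dx/dt = 5/13 · 4 = 20/13 ft/s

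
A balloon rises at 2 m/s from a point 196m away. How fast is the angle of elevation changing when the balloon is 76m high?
0.00887 rad/s

tan(θ) = y/196
sec²(θ) · dθ/dt = (1/196) · dy/dt
dθ/dt = cos²(θ)/196 · 2 = 196/(196² + 76²) · 2
dθ/dt = 0.00887 rad/s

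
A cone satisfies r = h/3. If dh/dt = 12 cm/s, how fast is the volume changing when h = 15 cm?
300π cm³/s

V = (1/3)π(h/3)²h = πh³/27
dV/dt = πh²/9 · 12
At h = 15: dV/dt = 300π cm³/s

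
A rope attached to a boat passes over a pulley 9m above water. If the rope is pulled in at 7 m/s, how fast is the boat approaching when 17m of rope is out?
119√13/52 ≈ 8.251 m/s

rope² = x² + 9²
x = √(17² - 9²) = 4√13
dx/dt = (rope/x) · d(rope)/dt = (17/(4√13)) · (-7) = -119√13/52 m/s
The boat approaches at 119√13/52 ≈ 8.251 m/s.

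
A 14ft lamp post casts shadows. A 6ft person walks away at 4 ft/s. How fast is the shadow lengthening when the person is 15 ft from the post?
3 ft/s

By similar triangles: 14/(x+s) = 6/s
Solving: s = 6x/8
ds/dt = 6/8 · dx/dt = 3/4 · 4 = 3 ft/s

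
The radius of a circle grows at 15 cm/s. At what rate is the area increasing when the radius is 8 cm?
240π cm²/s

A = πr²
dA/dt = 2πr · dr/dt = 2π(8)(15) = 240π cm²/s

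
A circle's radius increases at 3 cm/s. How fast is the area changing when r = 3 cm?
18π cm²/s

A = πr²
dA/dt = 2πr · dr/dt = 2π(3)(3) = 18π cm²/s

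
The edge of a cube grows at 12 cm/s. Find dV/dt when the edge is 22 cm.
17424 cm³/s

V = s³
dV/dt = 3s² · ds/dt = 3·22²·12 = 17424 cm³/s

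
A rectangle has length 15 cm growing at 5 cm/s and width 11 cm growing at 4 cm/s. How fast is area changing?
115 cm²/s

A = lw
dA/dt = w·dl/dt + l·dw/dt = 11·5 + 15·4 = 115 cm²/s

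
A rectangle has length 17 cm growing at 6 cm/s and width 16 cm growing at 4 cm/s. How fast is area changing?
164 cm²/s

A = lw
dA/dt = w·dl/dt + l·dw/dt = 16·6 + 17·4 = 164 cm²/s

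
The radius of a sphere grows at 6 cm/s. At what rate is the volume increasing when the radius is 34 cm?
27744π cm³/s

V = (4/3)πr³
dV/dt = dV/dr · dr/dt = 4πr² · 6
At r = 34: dV/dt = 27744π cm³/s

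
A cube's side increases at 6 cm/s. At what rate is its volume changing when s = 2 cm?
72 cm³/s

V = s³
dV/dt = 3s² · ds/dt = 3·2²·6 = 72 cm³/s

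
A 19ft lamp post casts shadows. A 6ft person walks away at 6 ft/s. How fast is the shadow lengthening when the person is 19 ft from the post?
36/13 ft/s

By similar triangles: 19/(x+s) = 6/s
Solving: s = 6x/13
ds/dt = 6/13 · dx/dt = 6/13 · 6 = 36/13 ft/s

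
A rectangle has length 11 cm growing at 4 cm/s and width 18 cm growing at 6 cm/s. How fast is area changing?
138 cm²/s

A = lw
dA/dt = w·dl/dt + l·dw/dt = 18·4 + 11·6 = 138 cm²/s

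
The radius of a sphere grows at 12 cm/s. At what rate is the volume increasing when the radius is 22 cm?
23232π cm³/s

V = (4/3)πr³
dV/dt = dV/dr · dr/dt = 4πr² · 12
At r = 22: dV/dt = 23232π cm³/s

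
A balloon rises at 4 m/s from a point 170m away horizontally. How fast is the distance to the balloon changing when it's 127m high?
508√45029/45029 ≈ 2.394 m/s

z² = 170² + y²
z = √(170² + 127²) = √45029
dz/dt = y/z · dy/dt = 127/√45029 · 4 = 508√45029/45029 ≈ 2.394 m/s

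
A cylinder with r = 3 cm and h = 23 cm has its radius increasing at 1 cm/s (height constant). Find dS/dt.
58π cm²/s

S = 2πrh + 2πr² (lateral + bases)
dS/dt = (2πh + 4πr)·dr/dt = (2π·23 + 4π·3)·1
= 58π cm²/s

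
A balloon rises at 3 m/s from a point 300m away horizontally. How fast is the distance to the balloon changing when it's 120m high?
6√29/29 ≈ 1.114 m/s

z² = 300² + y²
z = √(300² + 120²) = 60√29
dz/dt = y/z · dy/dt = 120/(60√29) · 3 = 6√29/29 ≈ 1.114 m/s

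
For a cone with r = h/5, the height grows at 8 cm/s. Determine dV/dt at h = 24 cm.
4608π/25 cm³/s

V = (1/3)π(h/5)²h = πh³/75
dV/dt = πh²/25 · 8
At h = 24: dV/dt = 4608π/25 cm³/s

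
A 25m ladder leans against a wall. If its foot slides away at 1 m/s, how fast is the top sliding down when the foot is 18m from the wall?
18√301/301 ≈ 1.038 m/s

x² + y² = 25²
2x·dx/dt + 2y·dy/dt = 0
dy/dt = -x/y · dx/dt = -18/√301 · 1 = -18√301/301 m/s
The top is descending at 18√301/301 ≈ 1.038 m/s.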